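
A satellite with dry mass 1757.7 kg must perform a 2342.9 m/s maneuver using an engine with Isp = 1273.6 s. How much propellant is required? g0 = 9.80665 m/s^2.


ve = Isp * g0 = 1273.6 * 9.80665 = 12489.749440 m/s
mass ratio = exp(dv/ve) = exp(2342.9/12489.749440) = 1.20633378
m_prop = m_dry * (mr - 1) = 1757.7 * (1.20633378 - 1)
m_prop = 362.6729 kg

362.6729 kg


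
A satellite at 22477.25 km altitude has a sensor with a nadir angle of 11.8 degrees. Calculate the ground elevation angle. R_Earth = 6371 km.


r = R_E + alt = 28848.2500 km
Law of sines in the satellite / Earth-center / ground-point triangle:
  sin(nadir)/R_E = sin(90 + el)/r  =>  cos(el) = (r/R_E)*sin(nadir)
cos(el) = (28848.2500 / 6371.0000) * sin(11.8 deg) = 0.9259697
el = arccos(0.9259697) = 22.1850 deg
(Earth-central angle = 90 - nadir - el = 56.0150 deg)

22.1850 degrees


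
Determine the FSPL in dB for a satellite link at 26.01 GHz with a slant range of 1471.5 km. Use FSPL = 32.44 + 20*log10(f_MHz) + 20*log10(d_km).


f = 26.01 GHz = 26010.0000 MHz
d = 1471.5 km
FSPL = 32.44 + 20*log10(26010.0000) + 20*log10(1471.5)
FSPL = 32.44 + 88.3028 + 63.3552
FSPL = 184.0980 dB

184.0980 dB


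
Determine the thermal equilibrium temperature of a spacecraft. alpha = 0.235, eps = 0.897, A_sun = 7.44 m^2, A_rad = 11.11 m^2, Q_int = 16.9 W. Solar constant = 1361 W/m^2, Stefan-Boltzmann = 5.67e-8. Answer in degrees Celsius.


Numerator = alpha*S*A_sun + Q_int = 0.235*1361*7.44 + 16.9 = 2396.4724 W
Denominator = eps*sigma*A_rad = 0.897*5.67e-8*11.11 = 5.6505349e-07 W/K^4
T^4 = 4.2411426e+09 K^4
T = 255.1942 K = -17.9558 C

-17.9558 degrees Celsius


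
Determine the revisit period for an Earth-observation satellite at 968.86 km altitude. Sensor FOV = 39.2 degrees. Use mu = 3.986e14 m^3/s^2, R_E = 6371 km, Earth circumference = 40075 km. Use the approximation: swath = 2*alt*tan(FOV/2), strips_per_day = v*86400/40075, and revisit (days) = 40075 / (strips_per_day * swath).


swath = 2*968.86*tan(0.3420845) = 689.9911 km
v = sqrt(mu/r) = 7369.2749 m/s = 7.3693 km/s
strips/day = v*86400/40075 = 7.3693*86400/40075 = 15.8878
coverage/day = strips * swath = 15.8878 * 689.9911 = 10962.4703 km
revisit = 40075 / 10962.4703 = 3.6557 days

3.6557 days


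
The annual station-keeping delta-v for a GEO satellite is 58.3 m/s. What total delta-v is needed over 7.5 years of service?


dV = rate * years = 58.3 * 7.5
dV = 437.2500 m/s

437.2500 m/s


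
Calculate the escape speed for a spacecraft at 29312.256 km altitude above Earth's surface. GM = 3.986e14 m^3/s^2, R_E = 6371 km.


r = 6371.0 + 29312.256 = 35683.2560 km = 3.5683256e+07 m
v_esc = sqrt(2*mu/r) = sqrt(2*3.986e14 / 3.5683256e+07)
v_esc = 4726.6278 m/s = 4.7266 km/s

4.7266 km/s


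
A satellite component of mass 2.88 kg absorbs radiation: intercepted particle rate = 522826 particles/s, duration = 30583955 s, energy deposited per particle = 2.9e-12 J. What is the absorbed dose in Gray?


Total energy deposited = rate * time * E_per
  = 522826 * 30583955 * 2.9e-12 = 46.3713 J
Dose = E_total / mass = 46.3713 / 2.88
Dose = 16.1011 Gy

16.1011 Gy


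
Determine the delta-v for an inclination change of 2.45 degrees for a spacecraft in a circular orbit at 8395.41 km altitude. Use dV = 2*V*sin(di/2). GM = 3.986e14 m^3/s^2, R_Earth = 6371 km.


r = 14766.4100 km = 1.476641e+07 m
V = sqrt(mu/r) = 5195.5459 m/s
di = 2.45 deg = 0.04276057 rad
dV = 2*V*sin(di/2) = 2*5195.5459*sin(0.02138028)
dV = 222.1476 m/s = 0.2221476 km/s

0.2221 km/s


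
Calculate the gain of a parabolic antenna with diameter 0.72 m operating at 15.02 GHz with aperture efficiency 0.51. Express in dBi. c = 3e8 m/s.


lambda = c/f = 3e8 / 1.502e+10 = 0.01997337 m
G = eta*(pi*D/lambda)^2 = 0.51*(pi*0.72/0.01997337)^2
G = 6540.8211 (linear)
G = 10*log10(6540.8211) = 38.1563 dBi

38.1563 dBi


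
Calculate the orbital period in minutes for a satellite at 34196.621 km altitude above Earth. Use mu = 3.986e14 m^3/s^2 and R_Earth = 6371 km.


r = 40567.6210 km = 4.0567621e+07 m
T = 2*pi*sqrt(r^3/mu) = 2*pi*sqrt(6.6763427e+22 / 3.986e14)
T = 81316.8471 s = 1355.2808 min

1355.2808 minutes


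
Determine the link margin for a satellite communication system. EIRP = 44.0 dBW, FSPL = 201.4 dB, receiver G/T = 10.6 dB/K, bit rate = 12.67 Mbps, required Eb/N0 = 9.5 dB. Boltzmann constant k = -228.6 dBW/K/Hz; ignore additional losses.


C/N0 = EIRP - FSPL + G/T - k = 44.0 - 201.4 + 10.6 - (-228.6)
C/N0 = 81.8000 dB-Hz
R_b = 12.67 Mbps = 1.267e+07 bps -> 10*log10(R_b) = 71.0278 dB-Hz
Eb/N0 = C/N0 - 10*log10(R_b) = 81.8000 - 71.0278 = 10.7722 dB
Margin = Eb/N0 - Eb/N0_req = 10.7722 - 9.5 = 1.2722 dB (link closes)

1.2722 dB


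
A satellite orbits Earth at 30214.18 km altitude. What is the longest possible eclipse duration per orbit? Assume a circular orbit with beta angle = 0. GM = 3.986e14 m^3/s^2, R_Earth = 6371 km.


r = 36585.1800 km
T = 1160.6941 min
Eclipse fraction = arcsin(R_E/r)/pi = arcsin(6371.0000/36585.1800)/pi
= arcsin(0.1741416)/pi = 0.05571503
Eclipse duration = 0.05571503 * 1160.6941 = 64.6681 min

64.6681 minutes


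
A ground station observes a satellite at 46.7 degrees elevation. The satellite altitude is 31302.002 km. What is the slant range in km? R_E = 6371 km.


h = 31302.002 km, el = 46.7 deg
d = -R_E*sin(el) + sqrt((R_E*sin(el))^2 + 2*R_E*h + h^2)
d = -6371.0000*sin(0.8150688) + sqrt((6371.0000*0.7277728)^2 + 2*6371.0000*31302.002 + 31302.002^2)
d = 32782.1234 km

32782.1234 km


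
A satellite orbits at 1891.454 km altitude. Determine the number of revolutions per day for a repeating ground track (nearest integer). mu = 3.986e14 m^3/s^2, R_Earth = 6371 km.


r = 8.262454e+06 m
T = 2*pi*sqrt(r^3/mu) = 7474.3736 s = 124.5729 min
revs/day = 1440 / 124.5729 = 11.5595
Rounded: 12 revolutions per day

12 revolutions per day


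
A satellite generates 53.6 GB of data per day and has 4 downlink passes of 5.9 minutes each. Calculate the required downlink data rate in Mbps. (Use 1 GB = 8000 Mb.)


total contact time = 4 * 5.9 * 60 = 1416.0000 s
data = 53.6 GB = 428800.0000 Mb
rate = 428800.0000 / 1416.0000 = 302.8249 Mbps

302.8249 Mbps


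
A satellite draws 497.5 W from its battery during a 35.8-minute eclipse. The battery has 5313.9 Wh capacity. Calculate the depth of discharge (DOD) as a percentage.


E_used = P * t / 60 = 497.5 * 35.8 / 60 = 296.8417 Wh
DOD = E_used / E_total * 100 = 296.8417 / 5313.9 * 100
DOD = 5.5861 %

5.5861 %


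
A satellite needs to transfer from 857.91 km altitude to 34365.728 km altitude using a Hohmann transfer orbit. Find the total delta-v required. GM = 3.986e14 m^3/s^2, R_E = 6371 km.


r1 = 7228.9100 km = 7.22891e+06 m
r2 = 40736.7280 km = 4.0736728e+07 m
dv1 = sqrt(mu/r1)*(sqrt(2*r2/(r1+r2)) - 1) = 2252.1560 m/s
dv2 = sqrt(mu/r2)*(1 - sqrt(2*r1/(r1+r2))) = 1410.7015 m/s
total dv = |dv1| + |dv2| = 2252.1560 + 1410.7015 = 3662.8575 m/s = 3.6629 km/s

3.6629 km/s


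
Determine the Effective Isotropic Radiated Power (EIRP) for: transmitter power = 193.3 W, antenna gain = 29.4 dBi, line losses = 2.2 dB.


Pt = 193.3 W = 22.8623 dBW
EIRP = Pt_dBW + Gt - losses = 22.8623 + 29.4 - 2.2 = 50.0623 dBW

50.0623 dBW


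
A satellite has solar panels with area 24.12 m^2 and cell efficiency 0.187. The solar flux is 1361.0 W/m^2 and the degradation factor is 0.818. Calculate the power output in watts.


P = area * eta * S * degradation
P = 24.12 * 0.187 * 1361.0 * 0.818
P = 5021.4638 W

5021.4638 W


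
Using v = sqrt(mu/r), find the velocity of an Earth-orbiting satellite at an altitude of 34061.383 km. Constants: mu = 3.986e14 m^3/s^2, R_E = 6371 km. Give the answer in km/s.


r = R_E + alt = 6371.0 + 34061.383 = 40432.3830 km = 4.0432383e+07 m
v = sqrt(mu/r) = sqrt(3.986e14 / 4.0432383e+07) = 3139.8144 m/s = 3.1398 km/s

3.1398 km/s


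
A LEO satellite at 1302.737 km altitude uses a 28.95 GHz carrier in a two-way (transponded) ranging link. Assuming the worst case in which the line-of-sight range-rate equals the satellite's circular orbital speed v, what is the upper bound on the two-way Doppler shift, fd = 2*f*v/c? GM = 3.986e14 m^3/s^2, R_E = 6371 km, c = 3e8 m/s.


r = 7.673737e+06 m
v = sqrt(mu/r) = 7207.1771 m/s (worst-case radial velocity)
f = 28.95 GHz = 2.895e+10 Hz
fd = 2*f*v/c = 2*2.895e+10*7207.1771/3.0e+08
fd = 1.3909852e+06 Hz

1.3910e+06 Hz


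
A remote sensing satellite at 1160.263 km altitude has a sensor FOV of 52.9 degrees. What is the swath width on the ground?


FOV = 52.9 deg = 0.9232792 rad
swath = 2 * alt * tan(FOV/2) = 2 * 1160.263 * tan(0.4616396)
swath = 2 * 1160.263 * 0.4974925
swath = 1154.4443 km

1154.4443 km


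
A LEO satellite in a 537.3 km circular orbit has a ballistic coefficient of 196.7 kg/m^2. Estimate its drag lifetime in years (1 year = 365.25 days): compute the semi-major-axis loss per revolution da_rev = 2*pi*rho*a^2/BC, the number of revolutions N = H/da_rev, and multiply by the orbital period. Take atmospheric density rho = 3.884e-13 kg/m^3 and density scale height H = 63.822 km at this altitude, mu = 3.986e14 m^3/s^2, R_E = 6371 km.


a = R_E + alt = 6908.3000 km = 6.9083e+06 m
da_rev = 2*pi*rho*a^2/BC = 2*pi*3.884e-13*(6.9083e+06)^2/196.7 = 0.59210279 m per revolution
N = H/da_rev = 63822.0000 m / 0.59210279 m = 107788.7168 revolutions
P = 2*pi*sqrt(a^3/mu) = 5714.3654 s
lifetime = N*P = 107788.7168 * 5714.3654 = 6.1594411e+08 s = 7128.9828 days
years = 7128.9828 / 365.25 = 19.5181 years

19.5181 years


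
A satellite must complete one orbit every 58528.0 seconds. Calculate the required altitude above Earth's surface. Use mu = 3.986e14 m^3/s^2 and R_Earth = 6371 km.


T = 58528.0 s
r = (mu*T^2/(4*pi^2))^(1/3) = (3.986e14 * 58528.0^2 / (4*pi^2))^(1/3)
r = 3.2581292e+07 m = 32581.2925 km
alt = r - R_E = 32581.2925 - 6371 = 26210.2925 km

26210.2925 km


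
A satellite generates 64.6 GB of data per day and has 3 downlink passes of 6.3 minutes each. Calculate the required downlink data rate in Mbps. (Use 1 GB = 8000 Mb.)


total contact time = 3 * 6.3 * 60 = 1134.0000 s
data = 64.6 GB = 516800.0000 Mb
rate = 516800.0000 / 1134.0000 = 455.7319 Mbps

455.7319 Mbps


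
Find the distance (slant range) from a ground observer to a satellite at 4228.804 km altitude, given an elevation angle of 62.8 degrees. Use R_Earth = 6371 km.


h = 4228.804 km, el = 62.8 deg
d = -R_E*sin(el) + sqrt((R_E*sin(el))^2 + 2*R_E*h + h^2)
d = -6371.0000*sin(1.0961) + sqrt((6371.0000*0.8894164)^2 + 2*6371.0000*4228.804 + 4228.804^2)
d = 4525.4420 km

4525.4420 km


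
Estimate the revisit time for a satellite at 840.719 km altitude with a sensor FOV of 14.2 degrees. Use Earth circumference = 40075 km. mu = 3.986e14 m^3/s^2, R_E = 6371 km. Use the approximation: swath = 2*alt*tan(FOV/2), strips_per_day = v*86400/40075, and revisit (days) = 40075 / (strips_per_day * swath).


swath = 2*840.719*tan(0.1239184) = 209.4342 km
v = sqrt(mu/r) = 7434.4569 m/s = 7.4345 km/s
strips/day = v*86400/40075 = 7.4345*86400/40075 = 16.0284
coverage/day = strips * swath = 16.0284 * 209.4342 = 3356.8892 km
revisit = 40075 / 3356.8892 = 11.9381 days

11.9381 days


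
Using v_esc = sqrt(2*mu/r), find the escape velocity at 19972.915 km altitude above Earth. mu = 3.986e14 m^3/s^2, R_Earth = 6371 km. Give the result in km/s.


r = 6371.0 + 19972.915 = 26343.9150 km = 2.6343915e+07 m
v_esc = sqrt(2*mu/r) = sqrt(2*3.986e14 / 2.6343915e+07)
v_esc = 5501.0233 m/s = 5.5010 km/s

5.5010 km/s


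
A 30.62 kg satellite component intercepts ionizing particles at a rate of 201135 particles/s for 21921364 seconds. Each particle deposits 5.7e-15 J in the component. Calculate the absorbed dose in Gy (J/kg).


Total energy deposited = rate * time * E_per
  = 201135 * 21921364 * 5.7e-15 = 0.02513218 J
Dose = E_total / mass = 0.02513218 / 30.62
Dose = 8.2077646e-04 Gy

8.2078e-04 Gy


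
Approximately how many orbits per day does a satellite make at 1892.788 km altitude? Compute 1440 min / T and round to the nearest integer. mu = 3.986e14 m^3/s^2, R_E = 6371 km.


r = 8.263788e+06 m
T = 2*pi*sqrt(r^3/mu) = 7476.1838 s = 124.6031 min
revs/day = 1440 / 124.6031 = 11.5567
Rounded: 12 revolutions per day

12 revolutions per day


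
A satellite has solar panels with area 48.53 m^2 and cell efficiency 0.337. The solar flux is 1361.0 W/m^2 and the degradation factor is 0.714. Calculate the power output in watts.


P = area * eta * S * degradation
P = 48.53 * 0.337 * 1361.0 * 0.714
P = 15892.6577 W

15892.6577 W


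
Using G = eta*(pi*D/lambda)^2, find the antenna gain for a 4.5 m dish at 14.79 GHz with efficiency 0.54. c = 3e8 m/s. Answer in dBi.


lambda = c/f = 3e8 / 1.479e+10 = 0.02028398 m
G = eta*(pi*D/lambda)^2 = 0.54*(pi*4.5/0.02028398)^2
G = 262308.5044 (linear)
G = 10*log10(262308.5044) = 54.1881 dBi

54.1881 dBi


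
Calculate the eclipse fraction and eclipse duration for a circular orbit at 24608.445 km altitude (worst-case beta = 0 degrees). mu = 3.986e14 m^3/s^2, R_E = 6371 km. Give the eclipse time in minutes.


r = 30979.4450 km
T = 904.4205 min
Eclipse fraction = arcsin(R_E/r)/pi = arcsin(6371.0000/30979.4450)/pi
= arcsin(0.2056525)/pi = 0.06593165
Eclipse duration = 0.06593165 * 904.4205 = 59.6299 min

59.6299 minutes


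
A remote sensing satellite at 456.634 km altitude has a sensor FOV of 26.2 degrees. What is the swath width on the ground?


FOV = 26.2 deg = 0.4572763 rad
swath = 2 * alt * tan(FOV/2) = 2 * 456.634 * tan(0.2286381)
swath = 2 * 456.634 * 0.2327073
swath = 212.5241 km

212.5241 km


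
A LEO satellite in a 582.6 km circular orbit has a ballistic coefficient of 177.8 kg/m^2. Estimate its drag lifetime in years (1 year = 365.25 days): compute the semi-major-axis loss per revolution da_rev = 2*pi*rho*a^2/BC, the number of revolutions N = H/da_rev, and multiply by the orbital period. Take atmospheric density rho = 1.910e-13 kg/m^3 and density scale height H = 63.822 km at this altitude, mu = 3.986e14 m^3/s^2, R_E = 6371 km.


a = R_E + alt = 6953.6000 km = 6.9536e+06 m
da_rev = 2*pi*rho*a^2/BC = 2*pi*1.910e-13*(6.9536e+06)^2/177.8 = 0.326362979 m per revolution
N = H/da_rev = 63822.0000 m / 0.326362979 m = 195555.2687 revolutions
P = 2*pi*sqrt(a^3/mu) = 5770.6639 s
lifetime = N*P = 195555.2687 * 5770.6639 = 1.1284837e+09 s = 13061.1542 days
years = 13061.1542 / 365.25 = 35.7595 years

35.7595 years


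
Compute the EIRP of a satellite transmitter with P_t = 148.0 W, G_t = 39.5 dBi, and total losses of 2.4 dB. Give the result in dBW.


Pt = 148.0 W = 21.7026 dBW
EIRP = Pt_dBW + Gt - losses = 21.7026 + 39.5 - 2.4 = 58.8026 dBW

58.8026 dBW


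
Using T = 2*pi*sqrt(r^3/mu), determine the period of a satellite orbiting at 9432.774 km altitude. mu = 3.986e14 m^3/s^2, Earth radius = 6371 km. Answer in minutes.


r = 15803.7740 km = 1.5803774e+07 m
T = 2*pi*sqrt(r^3/mu) = 2*pi*sqrt(3.9471391e+21 / 3.986e14)
T = 19772.0835 s = 329.5347 min

329.5347 minutes


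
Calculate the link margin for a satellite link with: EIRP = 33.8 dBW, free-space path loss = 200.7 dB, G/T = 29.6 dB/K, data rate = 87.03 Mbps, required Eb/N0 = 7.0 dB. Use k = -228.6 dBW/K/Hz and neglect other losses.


C/N0 = EIRP - FSPL + G/T - k = 33.8 - 200.7 + 29.6 - (-228.6)
C/N0 = 91.3000 dB-Hz
R_b = 87.03 Mbps = 8.703e+07 bps -> 10*log10(R_b) = 79.3967 dB-Hz
Eb/N0 = C/N0 - 10*log10(R_b) = 91.3000 - 79.3967 = 11.9033 dB
Margin = Eb/N0 - Eb/N0_req = 11.9033 - 7.0 = 4.9033 dB (link closes)

4.9033 dB


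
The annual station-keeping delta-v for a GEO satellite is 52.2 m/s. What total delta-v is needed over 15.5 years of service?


dV = rate * years = 52.2 * 15.5
dV = 809.1000 m/s

809.1000 m/s


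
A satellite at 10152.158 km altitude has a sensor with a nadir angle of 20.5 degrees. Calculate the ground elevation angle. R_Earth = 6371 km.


r = R_E + alt = 16523.1580 km
Law of sines in the satellite / Earth-center / ground-point triangle:
  sin(nadir)/R_E = sin(90 + el)/r  =>  cos(el) = (r/R_E)*sin(nadir)
cos(el) = (16523.1580 / 6371.0000) * sin(20.5 deg) = 0.9082612
el = arccos(0.9082612) = 24.7338 deg
(Earth-central angle = 90 - nadir - el = 44.7662 deg)

24.7338 degrees


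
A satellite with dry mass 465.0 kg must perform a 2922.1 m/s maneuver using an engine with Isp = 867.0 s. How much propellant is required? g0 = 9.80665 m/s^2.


ve = Isp * g0 = 867.0 * 9.80665 = 8502.365550 m/s
mass ratio = exp(dv/ve) = exp(2922.1/8502.365550) = 1.41012848
m_prop = m_dry * (mr - 1) = 465.0 * (1.41012848 - 1)
m_prop = 190.7097 kg

190.7097 kg


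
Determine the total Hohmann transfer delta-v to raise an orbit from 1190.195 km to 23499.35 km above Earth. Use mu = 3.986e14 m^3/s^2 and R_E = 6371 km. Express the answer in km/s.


r1 = 7561.1950 km = 7.561195e+06 m
r2 = 29870.3500 km = 2.987035e+07 m
dv1 = sqrt(mu/r1)*(sqrt(2*r2/(r1+r2)) - 1) = 1911.9266 m/s
dv2 = sqrt(mu/r2)*(1 - sqrt(2*r1/(r1+r2))) = 1331.1097 m/s
total dv = |dv1| + |dv2| = 1911.9266 + 1331.1097 = 3243.0363 m/s = 3.2430 km/s

3.2430 km/s


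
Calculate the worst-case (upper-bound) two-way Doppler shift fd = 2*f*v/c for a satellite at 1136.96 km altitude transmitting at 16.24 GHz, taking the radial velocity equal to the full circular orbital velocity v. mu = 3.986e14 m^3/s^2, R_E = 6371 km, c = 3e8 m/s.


r = 7.50796e+06 m
v = sqrt(mu/r) = 7286.3105 m/s (worst-case radial velocity)
f = 16.24 GHz = 1.624e+10 Hz
fd = 2*f*v/c = 2*1.624e+10*7286.3105/3.0e+08
fd = 788864.5460 Hz

788864.5460 Hz


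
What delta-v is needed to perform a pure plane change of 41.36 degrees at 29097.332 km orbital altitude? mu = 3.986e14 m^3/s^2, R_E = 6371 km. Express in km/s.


r = 35468.3320 km = 3.5468332e+07 m
V = sqrt(mu/r) = 3352.3416 m/s
di = 41.36 deg = 0.7218682 rad
dV = 2*V*sin(di/2) = 2*3352.3416*sin(0.3609341)
dV = 2367.7474 m/s = 2.3677 km/s

2.3677 km/s


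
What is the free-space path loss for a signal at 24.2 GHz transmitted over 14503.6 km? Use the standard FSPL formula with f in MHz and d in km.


f = 24.2 GHz = 24200.0000 MHz
d = 14503.6 km
FSPL = 32.44 + 20*log10(24200.0000) + 20*log10(14503.6)
FSPL = 32.44 + 87.6763 + 83.2295
FSPL = 203.3458 dB

203.3458 dB


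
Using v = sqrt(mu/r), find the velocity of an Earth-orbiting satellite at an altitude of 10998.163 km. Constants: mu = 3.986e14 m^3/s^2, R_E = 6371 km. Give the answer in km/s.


r = R_E + alt = 6371.0 + 10998.163 = 17369.1630 km = 1.7369163e+07 m
v = sqrt(mu/r) = sqrt(3.986e14 / 1.7369163e+07) = 4790.4819 m/s = 4.7905 km/s

4.7905 km/s


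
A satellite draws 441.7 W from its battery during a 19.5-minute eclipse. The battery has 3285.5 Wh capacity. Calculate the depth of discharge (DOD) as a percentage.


E_used = P * t / 60 = 441.7 * 19.5 / 60 = 143.5525 Wh
DOD = E_used / E_total * 100 = 143.5525 / 3285.5 * 100
DOD = 4.3693 %

4.3693 %


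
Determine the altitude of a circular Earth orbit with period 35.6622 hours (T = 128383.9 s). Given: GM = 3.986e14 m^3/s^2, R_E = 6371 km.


T = 128383.9 s
r = (mu*T^2/(4*pi^2))^(1/3) = (3.986e14 * 128383.9^2 / (4*pi^2))^(1/3)
r = 5.500467e+07 m = 55004.6698 km
alt = r - R_E = 55004.6698 - 6371 = 48633.6698 km

48633.6698 km


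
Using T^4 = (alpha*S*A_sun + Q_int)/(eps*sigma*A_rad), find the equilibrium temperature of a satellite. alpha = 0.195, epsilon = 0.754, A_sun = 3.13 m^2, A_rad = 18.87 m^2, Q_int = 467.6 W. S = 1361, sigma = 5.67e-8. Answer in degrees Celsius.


Numerator = alpha*S*A_sun + Q_int = 0.195*1361*3.13 + 467.6 = 1298.2863 W
Denominator = eps*sigma*A_rad = 0.754*5.67e-8*18.87 = 8.0672647e-07 W/K^4
T^4 = 1.6093266e+09 K^4
T = 200.2908 K = -72.8592 C

-72.8592 degrees Celsius


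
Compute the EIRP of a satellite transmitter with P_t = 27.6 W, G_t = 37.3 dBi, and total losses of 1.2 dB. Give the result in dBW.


Pt = 27.6 W = 14.4091 dBW
EIRP = Pt_dBW + Gt - losses = 14.4091 + 37.3 - 1.2 = 50.5091 dBW

50.5091 dBW


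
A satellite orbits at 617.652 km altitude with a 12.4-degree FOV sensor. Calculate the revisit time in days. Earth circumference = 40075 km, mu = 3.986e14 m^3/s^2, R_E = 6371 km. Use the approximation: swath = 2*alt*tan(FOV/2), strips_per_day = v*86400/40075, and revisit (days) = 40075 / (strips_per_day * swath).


swath = 2*617.652*tan(0.1082104) = 134.1970 km
v = sqrt(mu/r) = 7552.1732 m/s = 7.5522 km/s
strips/day = v*86400/40075 = 7.5522*86400/40075 = 16.2822
coverage/day = strips * swath = 16.2822 * 134.1970 = 2185.0170 km
revisit = 40075 / 2185.0170 = 18.3408 days

18.3408 days


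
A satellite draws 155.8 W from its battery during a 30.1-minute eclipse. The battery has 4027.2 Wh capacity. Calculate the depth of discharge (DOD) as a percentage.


E_used = P * t / 60 = 155.8 * 30.1 / 60 = 78.1597 Wh
DOD = E_used / E_total * 100 = 78.1597 / 4027.2 * 100
DOD = 1.9408 %

1.9408 %


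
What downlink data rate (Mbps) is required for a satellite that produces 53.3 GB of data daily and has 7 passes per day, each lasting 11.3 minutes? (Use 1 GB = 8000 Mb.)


total contact time = 7 * 11.3 * 60 = 4746.0000 s
data = 53.3 GB = 426400.0000 Mb
rate = 426400.0000 / 4746.0000 = 89.8441 Mbps

89.8441 Mbps


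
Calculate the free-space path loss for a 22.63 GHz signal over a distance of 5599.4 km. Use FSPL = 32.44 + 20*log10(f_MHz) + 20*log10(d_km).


f = 22.63 GHz = 22630.0000 MHz
d = 5599.4 km
FSPL = 32.44 + 20*log10(22630.0000) + 20*log10(5599.4)
FSPL = 32.44 + 87.0937 + 74.9628
FSPL = 194.4965 dB

194.4965 dB


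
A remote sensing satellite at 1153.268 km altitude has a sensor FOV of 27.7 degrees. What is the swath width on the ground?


FOV = 27.7 deg = 0.4834562 rad
swath = 2 * alt * tan(FOV/2) = 2 * 1153.268 * tan(0.2417281)
swath = 2 * 1153.268 * 0.2465491
swath = 568.6743 km

568.6743 km


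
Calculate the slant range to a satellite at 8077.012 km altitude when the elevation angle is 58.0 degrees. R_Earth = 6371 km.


h = 8077.012 km, el = 58.0 deg
d = -R_E*sin(el) + sqrt((R_E*sin(el))^2 + 2*R_E*h + h^2)
d = -6371.0000*sin(1.0123) + sqrt((6371.0000*0.8480481)^2 + 2*6371.0000*8077.012 + 8077.012^2)
d = 8645.1066 km

8645.1066 km


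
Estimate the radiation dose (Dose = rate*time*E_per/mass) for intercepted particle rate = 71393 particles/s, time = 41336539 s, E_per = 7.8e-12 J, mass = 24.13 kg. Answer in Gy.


Total energy deposited = rate * time * E_per
  = 71393 * 41336539 * 7.8e-12 = 23.0189 J
Dose = E_total / mass = 23.0189 / 24.13
Dose = 0.9539531 Gy

0.9540 Gy


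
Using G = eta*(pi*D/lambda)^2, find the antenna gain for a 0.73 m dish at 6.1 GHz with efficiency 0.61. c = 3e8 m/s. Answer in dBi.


lambda = c/f = 3e8 / 6.1e+09 = 0.04918033 m
G = eta*(pi*D/lambda)^2 = 0.61*(pi*0.73/0.04918033)^2
G = 1326.4548 (linear)
G = 10*log10(1326.4548) = 31.2269 dBi

31.2269 dBi


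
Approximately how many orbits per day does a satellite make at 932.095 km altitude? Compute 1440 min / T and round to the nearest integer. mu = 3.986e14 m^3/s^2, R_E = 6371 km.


r = 7.303095e+06 m
T = 2*pi*sqrt(r^3/mu) = 6211.1447 s = 103.5191 min
revs/day = 1440 / 103.5191 = 13.9105
Rounded: 14 revolutions per day

14 revolutions per day


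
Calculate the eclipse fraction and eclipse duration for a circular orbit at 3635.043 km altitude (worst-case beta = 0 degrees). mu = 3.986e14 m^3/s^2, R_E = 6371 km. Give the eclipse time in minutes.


r = 10006.0430 km
T = 166.0174 min
Eclipse fraction = arcsin(R_E/r)/pi = arcsin(6371.0000/10006.0430)/pi
= arcsin(0.6367152)/pi = 0.2197073
Eclipse duration = 0.2197073 * 166.0174 = 36.4752 min

36.4752 minutes


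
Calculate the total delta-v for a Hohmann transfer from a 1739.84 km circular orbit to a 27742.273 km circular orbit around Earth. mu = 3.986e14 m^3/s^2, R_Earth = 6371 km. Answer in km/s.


r1 = 8110.8400 km = 8.11084e+06 m
r2 = 34113.2730 km = 3.4113273e+07 m
dv1 = sqrt(mu/r1)*(sqrt(2*r2/(r1+r2)) - 1) = 1900.8313 m/s
dv2 = sqrt(mu/r2)*(1 - sqrt(2*r1/(r1+r2))) = 1299.5496 m/s
total dv = |dv1| + |dv2| = 1900.8313 + 1299.5496 = 3200.3809 m/s = 3.2004 km/s

3.2004 km/s


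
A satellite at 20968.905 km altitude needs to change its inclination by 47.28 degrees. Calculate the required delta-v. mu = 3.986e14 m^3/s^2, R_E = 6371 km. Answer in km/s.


r = 27339.9050 km = 2.7339905e+07 m
V = sqrt(mu/r) = 3818.3009 m/s
di = 47.28 deg = 0.8251917 rad
dV = 2*V*sin(di/2) = 2*3818.3009*sin(0.4125958)
dV = 3062.1908 m/s = 3.0622 km/s

3.0622 km/s


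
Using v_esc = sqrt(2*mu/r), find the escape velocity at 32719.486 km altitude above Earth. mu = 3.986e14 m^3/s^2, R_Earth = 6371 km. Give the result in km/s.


r = 6371.0 + 32719.486 = 39090.4860 km = 3.9090486e+07 m
v_esc = sqrt(2*mu/r) = sqrt(2*3.986e14 / 3.9090486e+07)
v_esc = 4515.9394 m/s = 4.5159 km/s

4.5159 km/s


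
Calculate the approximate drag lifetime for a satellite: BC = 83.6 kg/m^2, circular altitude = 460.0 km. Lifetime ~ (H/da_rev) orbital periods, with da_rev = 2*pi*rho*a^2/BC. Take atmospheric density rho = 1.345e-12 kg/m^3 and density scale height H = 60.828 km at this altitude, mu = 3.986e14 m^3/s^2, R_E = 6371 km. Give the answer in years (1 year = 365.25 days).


a = R_E + alt = 6831.0000 km = 6.831e+06 m
da_rev = 2*pi*rho*a^2/BC = 2*pi*1.345e-12*(6.831e+06)^2/83.6 = 4.716984 m per revolution
N = H/da_rev = 60828.0000 m / 4.716984 m = 12895.5269 revolutions
P = 2*pi*sqrt(a^3/mu) = 5618.7233 s
lifetime = N*P = 12895.5269 * 5618.7233 = 7.2456398e+07 s = 838.6157 days
years = 838.6157 / 365.25 = 2.2960 years

2.2960 years


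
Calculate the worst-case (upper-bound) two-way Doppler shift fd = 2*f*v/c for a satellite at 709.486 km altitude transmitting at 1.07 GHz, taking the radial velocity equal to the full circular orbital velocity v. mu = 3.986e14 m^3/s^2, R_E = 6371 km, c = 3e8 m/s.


r = 7.080486e+06 m
v = sqrt(mu/r) = 7503.0374 m/s (worst-case radial velocity)
f = 1.07 GHz = 1.07e+09 Hz
fd = 2*f*v/c = 2*1.07e+09*7503.0374/3.0e+08
fd = 53521.6670 Hz

53521.6670 Hz


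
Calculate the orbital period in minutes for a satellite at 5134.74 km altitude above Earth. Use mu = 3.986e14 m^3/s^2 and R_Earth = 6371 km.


r = 11505.7400 km = 1.150574e+07 m
T = 2*pi*sqrt(r^3/mu) = 2*pi*sqrt(1.5231535e+21 / 3.986e14)
T = 12282.3949 s = 204.7066 min

204.7066 minutes


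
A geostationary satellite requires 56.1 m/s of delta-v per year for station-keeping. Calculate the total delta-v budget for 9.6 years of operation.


dV = rate * years = 56.1 * 9.6
dV = 538.5600 m/s

538.5600 m/s


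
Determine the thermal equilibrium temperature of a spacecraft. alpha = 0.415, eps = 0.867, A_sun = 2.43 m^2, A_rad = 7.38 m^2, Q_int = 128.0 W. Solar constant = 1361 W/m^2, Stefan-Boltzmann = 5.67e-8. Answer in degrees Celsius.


Numerator = alpha*S*A_sun + Q_int = 0.415*1361*2.43 + 128.0 = 1500.5005 W
Denominator = eps*sigma*A_rad = 0.867*5.67e-8*7.38 = 3.6279268e-07 W/K^4
T^4 = 4.1359722e+09 K^4
T = 253.5972 K = -19.5528 C

-19.5528 degrees Celsius


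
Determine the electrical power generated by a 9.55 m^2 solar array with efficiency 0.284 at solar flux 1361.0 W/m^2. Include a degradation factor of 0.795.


P = area * eta * S * degradation
P = 9.55 * 0.284 * 1361.0 * 0.795
P = 2934.5868 W

2934.5868 W


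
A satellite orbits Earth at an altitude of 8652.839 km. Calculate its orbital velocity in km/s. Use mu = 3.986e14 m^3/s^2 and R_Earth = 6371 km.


r = R_E + alt = 6371.0 + 8652.839 = 15023.8390 km = 1.5023839e+07 m
v = sqrt(mu/r) = sqrt(3.986e14 / 1.5023839e+07) = 5150.8415 m/s = 5.1508 km/s

5.1508 km/s


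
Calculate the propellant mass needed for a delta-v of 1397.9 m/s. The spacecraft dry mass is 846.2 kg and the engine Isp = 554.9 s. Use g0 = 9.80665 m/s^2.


ve = Isp * g0 = 554.9 * 9.80665 = 5441.710085 m/s
mass ratio = exp(dv/ve) = exp(1397.9/5441.710085) = 1.29289793
m_prop = m_dry * (mr - 1) = 846.2 * (1.29289793 - 1)
m_prop = 247.8502 kg

247.8502 kg


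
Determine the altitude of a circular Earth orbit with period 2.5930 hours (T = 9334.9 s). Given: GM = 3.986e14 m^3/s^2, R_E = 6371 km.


T = 9334.9 s
r = (mu*T^2/(4*pi^2))^(1/3) = (3.986e14 * 9334.9^2 / (4*pi^2))^(1/3)
r = 9.5822089e+06 m = 9582.2089 km
alt = r - R_E = 9582.2089 - 6371 = 3211.2089 km

3211.2089 km


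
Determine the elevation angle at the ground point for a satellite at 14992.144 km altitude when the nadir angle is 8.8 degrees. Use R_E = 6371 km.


r = R_E + alt = 21363.1440 km
Law of sines in the satellite / Earth-center / ground-point triangle:
  sin(nadir)/R_E = sin(90 + el)/r  =>  cos(el) = (r/R_E)*sin(nadir)
cos(el) = (21363.1440 / 6371.0000) * sin(8.8 deg) = 0.5129899
el = arccos(0.5129899) = 59.1368 deg
(Earth-central angle = 90 - nadir - el = 22.0632 deg)

59.1368 degrees


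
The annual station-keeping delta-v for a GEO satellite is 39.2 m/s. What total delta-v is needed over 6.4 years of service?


dV = rate * years = 39.2 * 6.4
dV = 250.8800 m/s

250.8800 m/s


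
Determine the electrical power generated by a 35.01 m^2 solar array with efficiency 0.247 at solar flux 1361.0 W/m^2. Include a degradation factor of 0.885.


P = area * eta * S * degradation
P = 35.01 * 0.247 * 1361.0 * 0.885
P = 10415.7479 W

10415.7479 W


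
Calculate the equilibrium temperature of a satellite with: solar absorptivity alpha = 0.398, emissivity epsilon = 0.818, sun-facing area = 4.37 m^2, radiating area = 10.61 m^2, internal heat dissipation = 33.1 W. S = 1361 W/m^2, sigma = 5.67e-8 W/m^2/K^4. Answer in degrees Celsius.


Numerator = alpha*S*A_sun + Q_int = 0.398*1361*4.37 + 33.1 = 2400.2329 W
Denominator = eps*sigma*A_rad = 0.818*5.67e-8*10.61 = 4.9209817e-07 W/K^4
T^4 = 4.8775489e+09 K^4
T = 264.2715 K = -8.8785 C

-8.8785 degrees Celsius


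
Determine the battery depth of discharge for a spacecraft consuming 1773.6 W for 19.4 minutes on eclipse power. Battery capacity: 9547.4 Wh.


E_used = P * t / 60 = 1773.6 * 19.4 / 60 = 573.4640 Wh
DOD = E_used / E_total * 100 = 573.4640 / 9547.4 * 100
DOD = 6.0065 %

6.0065 %


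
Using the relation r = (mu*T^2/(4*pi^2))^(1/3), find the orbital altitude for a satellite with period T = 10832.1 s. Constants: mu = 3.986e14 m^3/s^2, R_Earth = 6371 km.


T = 10832.1 s
r = (mu*T^2/(4*pi^2))^(1/3) = (3.986e14 * 10832.1^2 / (4*pi^2))^(1/3)
r = 1.0581185e+07 m = 10581.1846 km
alt = r - R_E = 10581.1846 - 6371 = 4210.1846 km

4210.1846 km


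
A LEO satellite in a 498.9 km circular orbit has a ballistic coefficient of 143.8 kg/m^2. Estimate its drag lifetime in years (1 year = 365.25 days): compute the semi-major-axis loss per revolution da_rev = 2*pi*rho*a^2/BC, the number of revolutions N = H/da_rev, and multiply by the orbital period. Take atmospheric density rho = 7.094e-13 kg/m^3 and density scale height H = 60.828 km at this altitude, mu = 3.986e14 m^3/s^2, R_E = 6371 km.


a = R_E + alt = 6869.9000 km = 6.8699e+06 m
da_rev = 2*pi*rho*a^2/BC = 2*pi*7.094e-13*(6.8699e+06)^2/143.8 = 1.462894 m per revolution
N = H/da_rev = 60828.0000 m / 1.462894 m = 41580.5797 revolutions
P = 2*pi*sqrt(a^3/mu) = 5666.7864 s
lifetime = N*P = 41580.5797 * 5666.7864 = 2.3562826e+08 s = 2727.1790 days
years = 2727.1790 / 365.25 = 7.4666 years

7.4666 years


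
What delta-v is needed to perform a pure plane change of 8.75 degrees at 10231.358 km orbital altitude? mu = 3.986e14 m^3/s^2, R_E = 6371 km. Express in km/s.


r = 16602.3580 km = 1.6602358e+07 m
V = sqrt(mu/r) = 4899.8610 m/s
di = 8.75 deg = 0.1527163 rad
dV = 2*V*sin(di/2) = 2*4899.8610*sin(0.07635815)
dV = 747.5617 m/s = 0.7475617 km/s

0.7476 km/s


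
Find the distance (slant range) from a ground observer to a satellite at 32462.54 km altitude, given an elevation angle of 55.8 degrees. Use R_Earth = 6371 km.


h = 32462.54 km, el = 55.8 deg
d = -R_E*sin(el) + sqrt((R_E*sin(el))^2 + 2*R_E*h + h^2)
d = -6371.0000*sin(0.9738937) + sqrt((6371.0000*0.8270806)^2 + 2*6371.0000*32462.54 + 32462.54^2)
d = 33398.7447 km

33398.7447 km


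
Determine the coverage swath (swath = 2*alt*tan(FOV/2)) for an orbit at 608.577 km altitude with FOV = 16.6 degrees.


FOV = 16.6 deg = 0.2897247 rad
swath = 2 * alt * tan(FOV/2) = 2 * 608.577 * tan(0.1448623)
swath = 2 * 608.577 * 0.1458842
swath = 177.5636 km

177.5636 km


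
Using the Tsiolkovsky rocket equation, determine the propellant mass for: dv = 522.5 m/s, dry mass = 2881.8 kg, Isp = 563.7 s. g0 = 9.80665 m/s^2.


ve = Isp * g0 = 563.7 * 9.80665 = 5528.008605 m/s
mass ratio = exp(dv/ve) = exp(522.5/5528.008605) = 1.09912968
m_prop = m_dry * (mr - 1) = 2881.8 * (1.09912968 - 1)
m_prop = 285.6719 kg

285.6719 kg


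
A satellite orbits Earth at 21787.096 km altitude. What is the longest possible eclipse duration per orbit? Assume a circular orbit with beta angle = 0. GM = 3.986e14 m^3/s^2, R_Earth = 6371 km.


r = 28158.0960 km
T = 783.7272 min
Eclipse fraction = arcsin(R_E/r)/pi = arcsin(6371.0000/28158.0960)/pi
= arcsin(0.2262582)/pi = 0.07264931
Eclipse duration = 0.07264931 * 783.7272 = 56.9372 min

56.9372 minutes


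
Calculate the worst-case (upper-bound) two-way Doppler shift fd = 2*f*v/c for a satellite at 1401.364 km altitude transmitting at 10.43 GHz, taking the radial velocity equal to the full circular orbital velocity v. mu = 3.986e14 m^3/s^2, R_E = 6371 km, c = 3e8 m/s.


r = 7.772364e+06 m
v = sqrt(mu/r) = 7161.3035 m/s (worst-case radial velocity)
f = 10.43 GHz = 1.043e+10 Hz
fd = 2*f*v/c = 2*1.043e+10*7161.3035/3.0e+08
fd = 497949.3053 Hz

497949.3053 Hz


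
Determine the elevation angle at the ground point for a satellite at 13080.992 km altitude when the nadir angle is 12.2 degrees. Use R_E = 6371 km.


r = R_E + alt = 19451.9920 km
Law of sines in the satellite / Earth-center / ground-point triangle:
  sin(nadir)/R_E = sin(90 + el)/r  =>  cos(el) = (r/R_E)*sin(nadir)
cos(el) = (19451.9920 / 6371.0000) * sin(12.2 deg) = 0.6452187
el = arccos(0.6452187) = 49.8179 deg
(Earth-central angle = 90 - nadir - el = 27.9821 deg)

49.8179 degrees


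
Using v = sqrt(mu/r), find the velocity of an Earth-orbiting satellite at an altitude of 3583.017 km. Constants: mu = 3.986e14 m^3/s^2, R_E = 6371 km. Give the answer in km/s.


r = R_E + alt = 6371.0 + 3583.017 = 9954.0170 km = 9.954017e+06 m
v = sqrt(mu/r) = sqrt(3.986e14 / 9.954017e+06) = 6328.0435 m/s = 6.3280 km/s

6.3280 km/s


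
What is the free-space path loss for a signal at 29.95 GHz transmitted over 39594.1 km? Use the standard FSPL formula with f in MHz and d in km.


f = 29.95 GHz = 29950.0000 MHz
d = 39594.1 km
FSPL = 32.44 + 20*log10(29950.0000) + 20*log10(39594.1)
FSPL = 32.44 + 89.5279 + 91.9526
FSPL = 213.9205 dB

213.9205 dB


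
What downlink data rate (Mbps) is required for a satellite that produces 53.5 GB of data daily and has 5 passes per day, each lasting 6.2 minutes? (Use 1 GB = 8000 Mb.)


total contact time = 5 * 6.2 * 60 = 1860.0000 s
data = 53.5 GB = 428000.0000 Mb
rate = 428000.0000 / 1860.0000 = 230.1075 Mbps

230.1075 Mbps


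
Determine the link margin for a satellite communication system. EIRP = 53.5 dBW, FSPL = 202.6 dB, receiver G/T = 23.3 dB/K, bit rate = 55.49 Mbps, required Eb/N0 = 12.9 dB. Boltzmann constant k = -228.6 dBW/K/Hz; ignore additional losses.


C/N0 = EIRP - FSPL + G/T - k = 53.5 - 202.6 + 23.3 - (-228.6)
C/N0 = 102.8000 dB-Hz
R_b = 55.49 Mbps = 5.549e+07 bps -> 10*log10(R_b) = 77.4421 dB-Hz
Eb/N0 = C/N0 - 10*log10(R_b) = 102.8000 - 77.4421 = 25.3579 dB
Margin = Eb/N0 - Eb/N0_req = 25.3579 - 12.9 = 12.4579 dB (link closes)

12.4579 dB


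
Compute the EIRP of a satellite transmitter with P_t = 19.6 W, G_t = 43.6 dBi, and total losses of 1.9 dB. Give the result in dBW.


Pt = 19.6 W = 12.9226 dBW
EIRP = Pt_dBW + Gt - losses = 12.9226 + 43.6 - 1.9 = 54.6226 dBW

54.6226 dBW


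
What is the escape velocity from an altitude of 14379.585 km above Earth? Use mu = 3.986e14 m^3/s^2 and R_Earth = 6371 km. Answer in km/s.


r = 6371.0 + 14379.585 = 20750.5850 km = 2.0750585e+07 m
v_esc = sqrt(2*mu/r) = sqrt(2*3.986e14 / 2.0750585e+07)
v_esc = 6198.2412 m/s = 6.1982 km/s

6.1982 km/s


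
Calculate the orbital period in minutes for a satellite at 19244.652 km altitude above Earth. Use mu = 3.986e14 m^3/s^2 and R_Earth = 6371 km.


r = 25615.6520 km = 2.5615652e+07 m
T = 2*pi*sqrt(r^3/mu) = 2*pi*sqrt(1.6808008e+22 / 3.986e14)
T = 40800.8624 s = 680.0144 min

680.0144 minutes


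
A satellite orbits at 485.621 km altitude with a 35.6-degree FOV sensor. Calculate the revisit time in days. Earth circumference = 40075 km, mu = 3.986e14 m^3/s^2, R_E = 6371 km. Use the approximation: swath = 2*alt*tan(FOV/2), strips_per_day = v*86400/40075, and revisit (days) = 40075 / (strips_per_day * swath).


swath = 2*485.621*tan(0.3106686) = 311.8317 km
v = sqrt(mu/r) = 7624.5387 m/s = 7.6245 km/s
strips/day = v*86400/40075 = 7.6245*86400/40075 = 16.4382
coverage/day = strips * swath = 16.4382 * 311.8317 = 5125.9461 km
revisit = 40075 / 5125.9461 = 7.8181 days

7.8181 days


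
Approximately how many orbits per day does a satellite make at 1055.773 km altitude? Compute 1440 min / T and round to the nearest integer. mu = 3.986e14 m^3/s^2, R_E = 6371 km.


r = 7.426773e+06 m
T = 2*pi*sqrt(r^3/mu) = 6369.5895 s = 106.1598 min
revs/day = 1440 / 106.1598 = 13.5645
Rounded: 14 revolutions per day

14 revolutions per day


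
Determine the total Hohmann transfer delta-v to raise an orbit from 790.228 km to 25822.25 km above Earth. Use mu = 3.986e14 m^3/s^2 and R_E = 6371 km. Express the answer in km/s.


r1 = 7161.2280 km = 7.161228e+06 m
r2 = 32193.2500 km = 3.219325e+07 m
dv1 = sqrt(mu/r1)*(sqrt(2*r2/(r1+r2)) - 1) = 2082.1673 m/s
dv2 = sqrt(mu/r2)*(1 - sqrt(2*r1/(r1+r2))) = 1395.9870 m/s
total dv = |dv1| + |dv2| = 2082.1673 + 1395.9870 = 3478.1543 m/s = 3.4782 km/s

3.4782 km/s


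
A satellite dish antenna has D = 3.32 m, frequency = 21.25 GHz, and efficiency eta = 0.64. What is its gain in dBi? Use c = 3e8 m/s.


lambda = c/f = 3e8 / 2.125e+10 = 0.01411765 m
G = eta*(pi*D/lambda)^2 = 0.64*(pi*3.32/0.01411765)^2
G = 349326.2696 (linear)
G = 10*log10(349326.2696) = 55.4323 dBi

55.4323 dBi


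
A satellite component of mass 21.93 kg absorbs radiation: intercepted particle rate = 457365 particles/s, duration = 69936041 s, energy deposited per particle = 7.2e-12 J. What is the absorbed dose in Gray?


Total energy deposited = rate * time * E_per
  = 457365 * 69936041 * 7.2e-12 = 230.3013 J
Dose = E_total / mass = 230.3013 / 21.93
Dose = 10.5017 Gy

10.5017 Gy


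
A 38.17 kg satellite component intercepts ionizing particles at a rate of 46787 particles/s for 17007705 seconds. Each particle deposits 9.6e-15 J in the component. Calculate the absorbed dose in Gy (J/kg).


Total energy deposited = rate * time * E_per
  = 46787 * 17007705 * 9.6e-15 = 0.007639099 J
Dose = E_total / mass = 0.007639099 / 38.17
Dose = 2.0013359e-04 Gy

2.0013e-04 Gy


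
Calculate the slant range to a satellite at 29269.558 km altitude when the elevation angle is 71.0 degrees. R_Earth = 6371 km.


h = 29269.558 km, el = 71.0 deg
d = -R_E*sin(el) + sqrt((R_E*sin(el))^2 + 2*R_E*h + h^2)
d = -6371.0000*sin(1.2392) + sqrt((6371.0000*0.9455186)^2 + 2*6371.0000*29269.558 + 29269.558^2)
d = 29556.2514 km

29556.2514 km


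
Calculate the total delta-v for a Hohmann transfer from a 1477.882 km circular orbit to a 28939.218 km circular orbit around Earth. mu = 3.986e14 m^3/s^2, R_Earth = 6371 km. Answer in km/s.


r1 = 7848.8820 km = 7.848882e+06 m
r2 = 35310.2180 km = 3.5310218e+07 m
dv1 = sqrt(mu/r1)*(sqrt(2*r2/(r1+r2)) - 1) = 1989.4677 m/s
dv2 = sqrt(mu/r2)*(1 - sqrt(2*r1/(r1+r2))) = 1333.5509 m/s
total dv = |dv1| + |dv2| = 1989.4677 + 1333.5509 = 3323.0186 m/s = 3.3230 km/s

3.3230 km/s


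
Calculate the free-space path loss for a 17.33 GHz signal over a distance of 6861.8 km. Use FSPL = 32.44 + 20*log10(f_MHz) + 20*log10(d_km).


f = 17.33 GHz = 17330.0000 MHz
d = 6861.8 km
FSPL = 32.44 + 20*log10(17330.0000) + 20*log10(6861.8)
FSPL = 32.44 + 84.7760 + 76.7288
FSPL = 193.9447 dB

193.9447 dB


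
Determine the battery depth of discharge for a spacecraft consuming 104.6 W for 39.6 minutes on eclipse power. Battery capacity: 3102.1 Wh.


E_used = P * t / 60 = 104.6 * 39.6 / 60 = 69.0360 Wh
DOD = E_used / E_total * 100 = 69.0360 / 3102.1 * 100
DOD = 2.2255 %

2.2255 %
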